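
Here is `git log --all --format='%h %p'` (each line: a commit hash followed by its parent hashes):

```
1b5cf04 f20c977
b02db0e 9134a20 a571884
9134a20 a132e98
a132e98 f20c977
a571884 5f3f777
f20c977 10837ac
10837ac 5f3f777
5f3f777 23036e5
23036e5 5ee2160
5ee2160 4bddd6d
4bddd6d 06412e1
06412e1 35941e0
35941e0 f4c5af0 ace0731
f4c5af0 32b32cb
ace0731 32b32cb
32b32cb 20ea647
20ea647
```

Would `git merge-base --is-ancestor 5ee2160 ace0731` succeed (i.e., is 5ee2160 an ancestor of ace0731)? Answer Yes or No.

No

Ancestors of ace0731: {20ea647, 32b32cb, ace0731}.
5ee2160 is not in that set, so it is not an ancestor of ace0731.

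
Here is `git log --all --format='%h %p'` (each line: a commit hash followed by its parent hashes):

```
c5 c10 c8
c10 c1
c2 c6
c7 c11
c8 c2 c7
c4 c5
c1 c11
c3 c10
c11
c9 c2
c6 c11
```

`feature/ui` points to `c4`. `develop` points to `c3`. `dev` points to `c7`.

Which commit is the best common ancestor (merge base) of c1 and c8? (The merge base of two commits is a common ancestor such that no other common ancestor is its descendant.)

Ancestors of c1: {c1, c11}.
Ancestors of c8: {c11, c2, c6, c7, c8}.
Common ancestors: {c11}.
The only common ancestor is c11, so it is the merge base.

c11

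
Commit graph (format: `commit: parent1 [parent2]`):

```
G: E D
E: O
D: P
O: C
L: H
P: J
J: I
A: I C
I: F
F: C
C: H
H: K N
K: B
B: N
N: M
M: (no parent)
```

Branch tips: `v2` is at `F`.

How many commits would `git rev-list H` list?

5

Walking parent pointers from H: reachable set = {B, H, K, M, N}.
That is 5 commits.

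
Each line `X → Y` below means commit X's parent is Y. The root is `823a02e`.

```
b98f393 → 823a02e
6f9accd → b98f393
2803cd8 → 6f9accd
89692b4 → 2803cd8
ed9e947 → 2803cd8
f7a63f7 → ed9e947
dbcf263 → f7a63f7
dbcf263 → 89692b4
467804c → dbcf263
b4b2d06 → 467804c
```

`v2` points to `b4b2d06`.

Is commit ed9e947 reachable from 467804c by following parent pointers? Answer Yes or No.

Ancestors of 467804c (commits reachable by following parents): {2803cd8, 467804c, 6f9accd, 823a02e, 89692b4, b98f393, dbcf263, ed9e947, f7a63f7}.
ed9e947 is in that set, so it is an ancestor of 467804c.

Yes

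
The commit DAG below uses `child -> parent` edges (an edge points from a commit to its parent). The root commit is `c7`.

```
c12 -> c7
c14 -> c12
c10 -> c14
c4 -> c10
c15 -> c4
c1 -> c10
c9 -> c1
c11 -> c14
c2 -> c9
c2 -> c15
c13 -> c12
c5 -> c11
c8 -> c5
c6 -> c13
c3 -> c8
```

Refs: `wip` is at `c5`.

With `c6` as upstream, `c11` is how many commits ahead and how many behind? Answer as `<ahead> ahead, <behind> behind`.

Reachable from c11: {c11, c12, c14, c7}.
Reachable from c6: {c12, c13, c6, c7}.
Only in c11's history (ahead): {c11, c14} — 2.
Only in c6's history (behind): {c13, c6} — 2.

2 ahead, 2 behind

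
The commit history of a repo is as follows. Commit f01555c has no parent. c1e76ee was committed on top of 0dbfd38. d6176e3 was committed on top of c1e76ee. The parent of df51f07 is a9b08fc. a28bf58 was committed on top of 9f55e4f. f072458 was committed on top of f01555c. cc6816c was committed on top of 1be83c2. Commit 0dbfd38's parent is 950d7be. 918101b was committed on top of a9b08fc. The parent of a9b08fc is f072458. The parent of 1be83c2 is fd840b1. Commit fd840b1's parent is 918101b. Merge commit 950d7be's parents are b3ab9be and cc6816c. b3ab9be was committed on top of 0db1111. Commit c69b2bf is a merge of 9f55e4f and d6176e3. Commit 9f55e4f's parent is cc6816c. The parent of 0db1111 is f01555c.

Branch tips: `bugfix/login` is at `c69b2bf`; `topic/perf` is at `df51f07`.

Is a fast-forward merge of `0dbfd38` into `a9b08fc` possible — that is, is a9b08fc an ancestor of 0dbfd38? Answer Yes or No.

Yes

A fast-forward from a9b08fc to 0dbfd38 is possible iff a9b08fc is an ancestor of 0dbfd38.
Ancestors of 0dbfd38: {0db1111, 0dbfd38, 1be83c2, 918101b, 950d7be, a9b08fc, b3ab9be, cc6816c, f01555c, f072458, fd840b1}.
a9b08fc is among them, so fast-forward is possible.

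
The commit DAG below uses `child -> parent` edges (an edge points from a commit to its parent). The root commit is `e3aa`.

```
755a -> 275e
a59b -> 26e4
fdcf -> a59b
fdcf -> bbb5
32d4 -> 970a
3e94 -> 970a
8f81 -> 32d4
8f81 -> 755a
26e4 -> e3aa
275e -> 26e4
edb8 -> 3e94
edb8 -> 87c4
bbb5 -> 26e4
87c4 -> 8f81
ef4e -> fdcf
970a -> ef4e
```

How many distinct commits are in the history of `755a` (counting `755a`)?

Walking parent pointers from 755a: reachable set = {26e4, 275e, 755a, e3aa}.
That is 4 commits.

4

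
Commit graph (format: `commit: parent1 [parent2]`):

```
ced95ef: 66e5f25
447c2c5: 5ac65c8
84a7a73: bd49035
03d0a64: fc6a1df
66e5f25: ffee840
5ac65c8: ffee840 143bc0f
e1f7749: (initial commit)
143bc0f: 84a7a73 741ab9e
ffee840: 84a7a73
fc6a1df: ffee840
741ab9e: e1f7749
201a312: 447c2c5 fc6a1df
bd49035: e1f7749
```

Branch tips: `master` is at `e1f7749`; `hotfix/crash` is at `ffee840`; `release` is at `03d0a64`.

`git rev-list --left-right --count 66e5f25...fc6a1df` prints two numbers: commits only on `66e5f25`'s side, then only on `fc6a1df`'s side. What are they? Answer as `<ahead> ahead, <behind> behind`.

Reachable from 66e5f25: {66e5f25, 84a7a73, bd49035, e1f7749, ffee840}.
Reachable from fc6a1df: {84a7a73, bd49035, e1f7749, fc6a1df, ffee840}.
Only in 66e5f25's history (ahead): {66e5f25} — 1.
Only in fc6a1df's history (behind): {fc6a1df} — 1.

1 ahead, 1 behind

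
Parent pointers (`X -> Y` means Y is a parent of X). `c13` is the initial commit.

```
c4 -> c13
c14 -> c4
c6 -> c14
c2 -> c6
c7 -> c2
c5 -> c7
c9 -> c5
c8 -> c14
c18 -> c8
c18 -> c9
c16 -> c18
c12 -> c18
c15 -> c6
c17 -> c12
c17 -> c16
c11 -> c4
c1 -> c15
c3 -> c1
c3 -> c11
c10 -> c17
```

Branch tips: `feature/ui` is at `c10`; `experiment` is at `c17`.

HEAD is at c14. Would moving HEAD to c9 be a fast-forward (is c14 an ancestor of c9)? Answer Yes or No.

A fast-forward from c14 to c9 is possible iff c14 is an ancestor of c9.
Ancestors of c9: {c13, c14, c2, c4, c5, c6, c7, c9}.
c14 is among them, so fast-forward is possible.

Yes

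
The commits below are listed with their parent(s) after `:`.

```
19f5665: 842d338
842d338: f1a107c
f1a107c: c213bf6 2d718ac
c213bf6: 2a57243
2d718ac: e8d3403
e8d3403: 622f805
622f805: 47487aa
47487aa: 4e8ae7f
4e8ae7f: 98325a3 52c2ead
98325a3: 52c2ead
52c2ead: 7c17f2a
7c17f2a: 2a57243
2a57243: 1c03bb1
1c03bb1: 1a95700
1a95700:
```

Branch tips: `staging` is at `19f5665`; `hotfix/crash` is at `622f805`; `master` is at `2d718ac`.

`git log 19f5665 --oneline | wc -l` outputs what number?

Walking parent pointers from 19f5665: reachable set = {19f5665, 1a95700, 1c03bb1, 2a57243, 2d718ac, 47487aa, 4e8ae7f, 52c2ead, 622f805, 7c17f2a, 842d338, 98325a3, c213bf6, e8d3403, f1a107c}.
That is 15 commits.

15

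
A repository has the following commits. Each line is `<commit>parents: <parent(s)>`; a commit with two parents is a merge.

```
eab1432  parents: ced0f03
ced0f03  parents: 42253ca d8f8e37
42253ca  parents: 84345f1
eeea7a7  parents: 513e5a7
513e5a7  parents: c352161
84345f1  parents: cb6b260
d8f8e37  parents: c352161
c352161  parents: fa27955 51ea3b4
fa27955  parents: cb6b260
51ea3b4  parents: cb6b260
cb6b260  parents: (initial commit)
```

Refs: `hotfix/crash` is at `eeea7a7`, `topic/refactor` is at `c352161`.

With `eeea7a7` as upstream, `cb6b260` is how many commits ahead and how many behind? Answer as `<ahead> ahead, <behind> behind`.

0 ahead, 5 behind

Reachable from cb6b260: {cb6b260}.
Reachable from eeea7a7: {513e5a7, 51ea3b4, c352161, cb6b260, eeea7a7, fa27955}.
Only in cb6b260's history (ahead): {} — 0.
Only in eeea7a7's history (behind): {513e5a7, 51ea3b4, c352161, eeea7a7, fa27955} — 5.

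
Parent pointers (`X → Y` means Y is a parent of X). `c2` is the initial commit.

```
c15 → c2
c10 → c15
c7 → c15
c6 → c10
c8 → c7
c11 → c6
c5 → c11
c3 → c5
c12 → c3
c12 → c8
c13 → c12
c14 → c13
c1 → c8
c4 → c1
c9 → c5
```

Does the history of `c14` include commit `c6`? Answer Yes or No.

Ancestors of c14 (commits reachable by following parents): {c10, c11, c12, c13, c14, c15, c2, c3, c5, c6, c7, c8}.
c6 is in that set, so it is an ancestor of c14.

Yes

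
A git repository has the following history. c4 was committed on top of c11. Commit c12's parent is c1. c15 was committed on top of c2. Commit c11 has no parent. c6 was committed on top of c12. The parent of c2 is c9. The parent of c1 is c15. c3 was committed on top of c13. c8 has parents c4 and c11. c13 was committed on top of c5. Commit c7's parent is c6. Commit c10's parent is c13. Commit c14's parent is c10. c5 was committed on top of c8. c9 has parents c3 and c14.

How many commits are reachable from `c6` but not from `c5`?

Reachable from c6: {c1, c10, c11, c12, c13, c14, c15, c2, c3, c4, c5, c6, c8, c9}.
Reachable from c5: {c11, c4, c5, c8}.
In c6's history but not c5's: {c1, c10, c12, c13, c14, c15, c2, c3, c6, c9} — 10 commits.

10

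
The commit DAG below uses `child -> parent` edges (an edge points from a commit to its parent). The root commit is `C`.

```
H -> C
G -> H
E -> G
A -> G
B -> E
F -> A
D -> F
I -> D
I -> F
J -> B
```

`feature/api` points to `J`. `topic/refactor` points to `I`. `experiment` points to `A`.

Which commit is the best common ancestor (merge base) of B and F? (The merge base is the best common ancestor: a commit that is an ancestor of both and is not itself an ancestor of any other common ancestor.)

G

Ancestors of B: {B, C, E, G, H}.
Ancestors of F: {A, C, F, G, H}.
Common ancestors: {C, G, H}.
Among these, G is not an ancestor of any other common ancestor — it is the merge base.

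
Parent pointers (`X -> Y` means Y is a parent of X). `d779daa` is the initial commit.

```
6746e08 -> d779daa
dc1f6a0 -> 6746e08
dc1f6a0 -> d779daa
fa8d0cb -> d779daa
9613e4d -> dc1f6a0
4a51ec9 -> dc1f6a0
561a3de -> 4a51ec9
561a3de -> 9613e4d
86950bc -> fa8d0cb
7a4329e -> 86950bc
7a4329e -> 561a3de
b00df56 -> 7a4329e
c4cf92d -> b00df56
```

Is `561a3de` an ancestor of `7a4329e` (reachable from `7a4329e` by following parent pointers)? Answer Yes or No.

Ancestors of 7a4329e (commits reachable by following parents): {4a51ec9, 561a3de, 6746e08, 7a4329e, 86950bc, 9613e4d, d779daa, dc1f6a0, fa8d0cb}.
561a3de is in that set, so it is an ancestor of 7a4329e.

Yes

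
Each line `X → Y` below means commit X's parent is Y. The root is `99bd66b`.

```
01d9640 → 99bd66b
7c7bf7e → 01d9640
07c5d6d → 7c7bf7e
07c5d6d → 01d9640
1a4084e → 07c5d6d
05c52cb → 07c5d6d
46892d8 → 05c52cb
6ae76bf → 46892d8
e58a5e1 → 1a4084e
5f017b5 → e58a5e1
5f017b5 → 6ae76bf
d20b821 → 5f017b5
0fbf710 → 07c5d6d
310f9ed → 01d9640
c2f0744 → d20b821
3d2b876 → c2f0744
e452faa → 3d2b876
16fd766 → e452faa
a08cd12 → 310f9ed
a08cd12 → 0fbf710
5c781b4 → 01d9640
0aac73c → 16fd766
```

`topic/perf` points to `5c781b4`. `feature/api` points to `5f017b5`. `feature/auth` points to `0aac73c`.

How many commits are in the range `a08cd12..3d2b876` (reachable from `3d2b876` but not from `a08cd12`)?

Reachable from 3d2b876: {01d9640, 05c52cb, 07c5d6d, 1a4084e, 3d2b876, 46892d8, 5f017b5, 6ae76bf, 7c7bf7e, 99bd66b, c2f0744, d20b821, e58a5e1}.
Reachable from a08cd12: {01d9640, 07c5d6d, 0fbf710, 310f9ed, 7c7bf7e, 99bd66b, a08cd12}.
In 3d2b876's history but not a08cd12's: {05c52cb, 1a4084e, 3d2b876, 46892d8, 5f017b5, 6ae76bf, c2f0744, d20b821, e58a5e1} — 9 commits.

9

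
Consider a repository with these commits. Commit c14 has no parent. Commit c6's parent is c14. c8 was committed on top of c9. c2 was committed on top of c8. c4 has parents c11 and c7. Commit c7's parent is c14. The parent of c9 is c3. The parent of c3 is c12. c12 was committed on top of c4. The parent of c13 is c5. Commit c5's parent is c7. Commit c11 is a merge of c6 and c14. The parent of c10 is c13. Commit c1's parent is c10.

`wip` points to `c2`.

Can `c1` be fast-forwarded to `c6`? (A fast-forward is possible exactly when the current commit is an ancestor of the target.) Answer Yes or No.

A fast-forward from c1 to c6 is possible iff c1 is an ancestor of c6.
Ancestors of c6: {c14, c6}.
c1 is not among them, so fast-forward is not possible.

No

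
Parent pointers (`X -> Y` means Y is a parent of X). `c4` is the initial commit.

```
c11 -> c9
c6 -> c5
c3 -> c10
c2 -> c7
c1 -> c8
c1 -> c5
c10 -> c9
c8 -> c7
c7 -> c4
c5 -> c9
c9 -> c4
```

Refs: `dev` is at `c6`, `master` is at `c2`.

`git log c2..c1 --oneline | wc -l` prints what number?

Reachable from c1: {c1, c4, c5, c7, c8, c9}.
Reachable from c2: {c2, c4, c7}.
In c1's history but not c2's: {c1, c5, c8, c9} — 4 commits.

4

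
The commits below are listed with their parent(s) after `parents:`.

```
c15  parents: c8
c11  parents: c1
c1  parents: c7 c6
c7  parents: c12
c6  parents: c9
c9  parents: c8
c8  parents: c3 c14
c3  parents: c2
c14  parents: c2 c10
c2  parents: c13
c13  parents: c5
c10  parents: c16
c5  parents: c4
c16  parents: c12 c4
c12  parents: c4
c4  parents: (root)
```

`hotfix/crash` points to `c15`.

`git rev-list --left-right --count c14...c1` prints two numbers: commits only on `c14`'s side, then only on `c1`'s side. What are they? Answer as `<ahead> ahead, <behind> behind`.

Reachable from c14: {c10, c12, c13, c14, c16, c2, c4, c5}.
Reachable from c1: {c1, c10, c12, c13, c14, c16, c2, c3, c4, c5, c6, c7, c8, c9}.
Only in c14's history (ahead): {} — 0.
Only in c1's history (behind): {c1, c3, c6, c7, c8, c9} — 6.

0 ahead, 6 behind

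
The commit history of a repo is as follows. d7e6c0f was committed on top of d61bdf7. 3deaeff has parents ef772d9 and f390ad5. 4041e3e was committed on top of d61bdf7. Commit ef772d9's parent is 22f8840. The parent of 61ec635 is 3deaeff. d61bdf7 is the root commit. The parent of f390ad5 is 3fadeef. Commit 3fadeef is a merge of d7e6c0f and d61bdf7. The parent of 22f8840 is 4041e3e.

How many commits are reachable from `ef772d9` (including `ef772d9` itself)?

Walking parent pointers from ef772d9: reachable set = {22f8840, 4041e3e, d61bdf7, ef772d9}.
That is 4 commits.

4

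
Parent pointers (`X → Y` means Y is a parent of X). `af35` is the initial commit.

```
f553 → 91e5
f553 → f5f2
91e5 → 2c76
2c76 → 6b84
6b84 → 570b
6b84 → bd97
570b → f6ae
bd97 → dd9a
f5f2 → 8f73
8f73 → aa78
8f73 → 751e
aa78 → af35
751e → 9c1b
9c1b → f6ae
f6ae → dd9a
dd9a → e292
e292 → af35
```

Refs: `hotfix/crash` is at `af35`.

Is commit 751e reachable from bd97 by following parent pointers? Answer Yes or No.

No

Ancestors of bd97: {af35, bd97, dd9a, e292}.
751e is not in that set, so it is not an ancestor of bd97.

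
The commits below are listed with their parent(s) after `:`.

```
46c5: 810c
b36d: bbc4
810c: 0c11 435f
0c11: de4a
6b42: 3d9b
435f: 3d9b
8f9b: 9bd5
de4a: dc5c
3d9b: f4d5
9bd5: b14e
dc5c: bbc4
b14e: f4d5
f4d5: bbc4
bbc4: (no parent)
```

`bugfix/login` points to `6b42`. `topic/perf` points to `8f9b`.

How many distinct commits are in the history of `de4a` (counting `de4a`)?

3

Walking parent pointers from de4a: reachable set = {bbc4, dc5c, de4a}.
That is 3 commits.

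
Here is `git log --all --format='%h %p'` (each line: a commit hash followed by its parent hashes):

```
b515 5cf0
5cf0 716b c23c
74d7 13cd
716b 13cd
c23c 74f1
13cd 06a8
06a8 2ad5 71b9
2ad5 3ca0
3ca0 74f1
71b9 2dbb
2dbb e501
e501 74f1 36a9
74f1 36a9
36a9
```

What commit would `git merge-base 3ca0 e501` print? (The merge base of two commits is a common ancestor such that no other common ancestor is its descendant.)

Ancestors of 3ca0: {36a9, 3ca0, 74f1}.
Ancestors of e501: {36a9, 74f1, e501}.
Common ancestors: {36a9, 74f1}.
Among these, 74f1 is not an ancestor of any other common ancestor — it is the merge base.

74f1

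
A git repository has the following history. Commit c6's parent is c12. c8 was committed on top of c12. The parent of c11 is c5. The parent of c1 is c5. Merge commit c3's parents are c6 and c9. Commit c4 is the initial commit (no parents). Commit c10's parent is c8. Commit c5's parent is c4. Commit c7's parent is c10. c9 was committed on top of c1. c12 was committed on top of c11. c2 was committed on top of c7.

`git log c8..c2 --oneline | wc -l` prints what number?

Reachable from c2: {c10, c11, c12, c2, c4, c5, c7, c8}.
Reachable from c8: {c11, c12, c4, c5, c8}.
In c2's history but not c8's: {c10, c2, c7} — 3 commits.

3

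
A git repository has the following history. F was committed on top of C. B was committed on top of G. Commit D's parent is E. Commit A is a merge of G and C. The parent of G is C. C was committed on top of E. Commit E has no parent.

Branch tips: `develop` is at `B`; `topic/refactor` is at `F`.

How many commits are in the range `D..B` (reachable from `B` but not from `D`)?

3

Reachable from B: {B, C, E, G}.
Reachable from D: {D, E}.
In B's history but not D's: {B, C, G} — 3 commits.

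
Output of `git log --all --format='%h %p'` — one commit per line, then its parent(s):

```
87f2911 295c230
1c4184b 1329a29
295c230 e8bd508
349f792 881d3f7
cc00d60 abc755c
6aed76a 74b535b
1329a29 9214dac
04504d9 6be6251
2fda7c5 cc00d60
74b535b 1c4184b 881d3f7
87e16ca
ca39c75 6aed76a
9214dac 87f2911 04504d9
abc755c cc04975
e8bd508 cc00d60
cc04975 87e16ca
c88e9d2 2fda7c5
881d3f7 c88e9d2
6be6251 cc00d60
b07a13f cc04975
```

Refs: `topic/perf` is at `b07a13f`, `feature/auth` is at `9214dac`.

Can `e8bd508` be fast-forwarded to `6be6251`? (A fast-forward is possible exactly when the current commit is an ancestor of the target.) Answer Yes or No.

A fast-forward from e8bd508 to 6be6251 is possible iff e8bd508 is an ancestor of 6be6251.
Ancestors of 6be6251: {6be6251, 87e16ca, abc755c, cc00d60, cc04975}.
e8bd508 is not among them, so fast-forward is not possible.

No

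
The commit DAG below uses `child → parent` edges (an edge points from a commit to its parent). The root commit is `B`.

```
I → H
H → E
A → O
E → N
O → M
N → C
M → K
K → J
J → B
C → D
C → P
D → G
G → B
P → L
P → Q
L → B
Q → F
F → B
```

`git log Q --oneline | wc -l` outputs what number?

Walking parent pointers from Q: reachable set = {B, F, Q}.
That is 3 commits.

3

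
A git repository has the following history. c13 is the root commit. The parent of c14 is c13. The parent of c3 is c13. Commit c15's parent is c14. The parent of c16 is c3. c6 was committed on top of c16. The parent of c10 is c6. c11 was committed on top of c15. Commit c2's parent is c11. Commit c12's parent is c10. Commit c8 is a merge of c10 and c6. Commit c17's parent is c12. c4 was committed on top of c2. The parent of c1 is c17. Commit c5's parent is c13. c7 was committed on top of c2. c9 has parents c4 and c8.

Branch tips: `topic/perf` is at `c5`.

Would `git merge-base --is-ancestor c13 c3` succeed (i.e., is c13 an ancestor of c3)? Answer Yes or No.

Ancestors of c3 (commits reachable by following parents): {c13, c3}.
c13 is in that set, so it is an ancestor of c3.

Yes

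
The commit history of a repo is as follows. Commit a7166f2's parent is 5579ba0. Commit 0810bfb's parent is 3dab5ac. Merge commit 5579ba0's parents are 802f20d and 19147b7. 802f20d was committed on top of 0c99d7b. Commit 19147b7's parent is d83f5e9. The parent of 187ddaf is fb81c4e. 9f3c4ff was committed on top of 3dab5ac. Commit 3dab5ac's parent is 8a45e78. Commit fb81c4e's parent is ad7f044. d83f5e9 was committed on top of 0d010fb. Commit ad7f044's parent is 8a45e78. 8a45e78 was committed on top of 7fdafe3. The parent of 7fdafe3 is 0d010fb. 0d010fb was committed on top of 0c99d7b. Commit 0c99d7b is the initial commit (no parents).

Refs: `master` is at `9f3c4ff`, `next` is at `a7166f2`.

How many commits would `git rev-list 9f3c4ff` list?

6

Walking parent pointers from 9f3c4ff: reachable set = {0c99d7b, 0d010fb, 3dab5ac, 7fdafe3, 8a45e78, 9f3c4ff}.
That is 6 commits.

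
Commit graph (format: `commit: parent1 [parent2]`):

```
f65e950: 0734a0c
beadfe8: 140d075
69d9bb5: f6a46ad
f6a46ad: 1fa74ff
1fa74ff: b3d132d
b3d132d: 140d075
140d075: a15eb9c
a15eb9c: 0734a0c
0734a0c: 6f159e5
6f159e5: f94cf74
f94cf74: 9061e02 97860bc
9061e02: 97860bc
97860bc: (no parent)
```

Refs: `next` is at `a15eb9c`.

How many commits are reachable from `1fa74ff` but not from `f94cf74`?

6

Reachable from 1fa74ff: {0734a0c, 140d075, 1fa74ff, 6f159e5, 9061e02, 97860bc, a15eb9c, b3d132d, f94cf74}.
Reachable from f94cf74: {9061e02, 97860bc, f94cf74}.
In 1fa74ff's history but not f94cf74's: {0734a0c, 140d075, 1fa74ff, 6f159e5, a15eb9c, b3d132d} — 6 commits.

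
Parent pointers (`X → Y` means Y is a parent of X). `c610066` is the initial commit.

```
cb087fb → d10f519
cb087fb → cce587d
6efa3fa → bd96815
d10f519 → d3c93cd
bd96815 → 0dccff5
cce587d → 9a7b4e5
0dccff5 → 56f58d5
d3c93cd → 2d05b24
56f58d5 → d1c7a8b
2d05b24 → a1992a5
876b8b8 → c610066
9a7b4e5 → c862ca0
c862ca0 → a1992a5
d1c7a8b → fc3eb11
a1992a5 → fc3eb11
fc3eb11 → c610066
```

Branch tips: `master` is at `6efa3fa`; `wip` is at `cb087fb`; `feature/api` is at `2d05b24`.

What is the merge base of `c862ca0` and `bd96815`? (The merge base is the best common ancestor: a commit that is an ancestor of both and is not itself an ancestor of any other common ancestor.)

Ancestors of c862ca0: {a1992a5, c610066, c862ca0, fc3eb11}.
Ancestors of bd96815: {0dccff5, 56f58d5, bd96815, c610066, d1c7a8b, fc3eb11}.
Common ancestors: {c610066, fc3eb11}.
Among these, fc3eb11 is not an ancestor of any other common ancestor — it is the merge base.

fc3eb11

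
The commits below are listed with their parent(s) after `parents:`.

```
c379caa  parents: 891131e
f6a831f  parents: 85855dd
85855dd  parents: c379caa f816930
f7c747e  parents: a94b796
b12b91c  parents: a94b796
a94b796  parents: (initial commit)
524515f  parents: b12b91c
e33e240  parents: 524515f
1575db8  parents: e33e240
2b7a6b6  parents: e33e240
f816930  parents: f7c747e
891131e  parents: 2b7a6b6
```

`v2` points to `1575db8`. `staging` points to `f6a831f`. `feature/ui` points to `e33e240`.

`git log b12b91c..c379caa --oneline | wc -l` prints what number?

Reachable from c379caa: {2b7a6b6, 524515f, 891131e, a94b796, b12b91c, c379caa, e33e240}.
Reachable from b12b91c: {a94b796, b12b91c}.
In c379caa's history but not b12b91c's: {2b7a6b6, 524515f, 891131e, c379caa, e33e240} — 5 commits.

5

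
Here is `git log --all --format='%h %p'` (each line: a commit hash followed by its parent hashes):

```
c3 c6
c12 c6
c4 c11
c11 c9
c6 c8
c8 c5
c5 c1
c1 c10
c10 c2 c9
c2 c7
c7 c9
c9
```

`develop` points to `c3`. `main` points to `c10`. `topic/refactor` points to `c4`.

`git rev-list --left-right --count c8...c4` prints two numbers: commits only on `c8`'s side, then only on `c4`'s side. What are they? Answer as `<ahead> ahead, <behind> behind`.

6 ahead, 2 behind

Reachable from c8: {c1, c10, c2, c5, c7, c8, c9}.
Reachable from c4: {c11, c4, c9}.
Only in c8's history (ahead): {c1, c10, c2, c5, c7, c8} — 6.
Only in c4's history (behind): {c11, c4} — 2.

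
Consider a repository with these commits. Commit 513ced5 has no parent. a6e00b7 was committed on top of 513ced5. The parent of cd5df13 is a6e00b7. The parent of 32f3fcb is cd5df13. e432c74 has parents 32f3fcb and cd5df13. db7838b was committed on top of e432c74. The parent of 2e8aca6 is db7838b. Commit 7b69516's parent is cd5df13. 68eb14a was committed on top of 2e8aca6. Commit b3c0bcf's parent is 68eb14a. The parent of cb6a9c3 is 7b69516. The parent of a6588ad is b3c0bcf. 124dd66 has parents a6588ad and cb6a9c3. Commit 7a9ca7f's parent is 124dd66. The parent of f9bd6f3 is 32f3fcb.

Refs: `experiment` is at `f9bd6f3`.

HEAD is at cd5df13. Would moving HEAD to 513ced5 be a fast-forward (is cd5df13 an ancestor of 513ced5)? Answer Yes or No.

A fast-forward from cd5df13 to 513ced5 is possible iff cd5df13 is an ancestor of 513ced5.
Ancestors of 513ced5: {513ced5}.
cd5df13 is not among them, so fast-forward is not possible.

No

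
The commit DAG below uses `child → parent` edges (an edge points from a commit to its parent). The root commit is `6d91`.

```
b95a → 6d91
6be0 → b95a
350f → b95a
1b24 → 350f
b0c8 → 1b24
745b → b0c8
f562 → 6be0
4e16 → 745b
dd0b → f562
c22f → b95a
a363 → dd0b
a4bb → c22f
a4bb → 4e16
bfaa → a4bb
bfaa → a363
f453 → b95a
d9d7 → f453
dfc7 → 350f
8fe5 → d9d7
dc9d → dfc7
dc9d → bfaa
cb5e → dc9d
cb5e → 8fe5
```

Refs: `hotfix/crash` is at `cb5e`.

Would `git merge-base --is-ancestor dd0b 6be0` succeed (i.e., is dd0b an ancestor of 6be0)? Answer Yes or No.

Ancestors of 6be0: {6be0, 6d91, b95a}.
dd0b is not in that set, so it is not an ancestor of 6be0.

No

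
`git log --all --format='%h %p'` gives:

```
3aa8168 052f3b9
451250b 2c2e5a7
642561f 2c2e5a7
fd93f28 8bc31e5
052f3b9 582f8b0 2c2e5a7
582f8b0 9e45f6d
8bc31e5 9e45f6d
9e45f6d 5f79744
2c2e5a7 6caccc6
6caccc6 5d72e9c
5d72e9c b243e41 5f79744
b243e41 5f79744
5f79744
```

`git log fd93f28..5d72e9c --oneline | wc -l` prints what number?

2

Reachable from 5d72e9c: {5d72e9c, 5f79744, b243e41}.
Reachable from fd93f28: {5f79744, 8bc31e5, 9e45f6d, fd93f28}.
In 5d72e9c's history but not fd93f28's: {5d72e9c, b243e41} — 2 commits.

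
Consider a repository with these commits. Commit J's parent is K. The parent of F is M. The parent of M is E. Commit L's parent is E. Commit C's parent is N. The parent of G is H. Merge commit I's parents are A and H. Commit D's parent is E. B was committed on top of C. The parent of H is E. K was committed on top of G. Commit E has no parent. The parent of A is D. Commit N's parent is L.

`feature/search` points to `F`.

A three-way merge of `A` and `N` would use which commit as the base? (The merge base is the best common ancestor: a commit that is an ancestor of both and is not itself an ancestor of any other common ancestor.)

E

Ancestors of A: {A, D, E}.
Ancestors of N: {E, L, N}.
Common ancestors: {E}.
The only common ancestor is E, so it is the merge base.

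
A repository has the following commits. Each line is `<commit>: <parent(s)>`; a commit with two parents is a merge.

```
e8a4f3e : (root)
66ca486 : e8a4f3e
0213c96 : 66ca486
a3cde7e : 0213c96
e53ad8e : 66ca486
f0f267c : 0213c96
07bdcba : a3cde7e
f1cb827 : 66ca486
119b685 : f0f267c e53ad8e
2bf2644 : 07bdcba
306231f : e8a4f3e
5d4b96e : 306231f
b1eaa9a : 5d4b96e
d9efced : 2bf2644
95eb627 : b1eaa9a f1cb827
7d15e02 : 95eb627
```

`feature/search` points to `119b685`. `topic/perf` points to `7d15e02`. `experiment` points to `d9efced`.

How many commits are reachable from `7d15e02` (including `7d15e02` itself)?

Walking parent pointers from 7d15e02: reachable set = {306231f, 5d4b96e, 66ca486, 7d15e02, 95eb627, b1eaa9a, e8a4f3e, f1cb827}.
That is 8 commits.

8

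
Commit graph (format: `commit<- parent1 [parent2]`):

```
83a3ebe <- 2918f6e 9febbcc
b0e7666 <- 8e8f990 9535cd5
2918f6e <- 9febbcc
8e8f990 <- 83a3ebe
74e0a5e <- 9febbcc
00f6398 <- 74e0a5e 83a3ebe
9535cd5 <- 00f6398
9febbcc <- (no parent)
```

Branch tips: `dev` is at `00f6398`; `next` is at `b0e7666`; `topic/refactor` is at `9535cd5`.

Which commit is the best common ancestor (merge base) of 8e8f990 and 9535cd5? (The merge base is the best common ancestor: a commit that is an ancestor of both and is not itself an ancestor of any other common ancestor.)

Ancestors of 8e8f990: {2918f6e, 83a3ebe, 8e8f990, 9febbcc}.
Ancestors of 9535cd5: {00f6398, 2918f6e, 74e0a5e, 83a3ebe, 9535cd5, 9febbcc}.
Common ancestors: {2918f6e, 83a3ebe, 9febbcc}.
Among these, 83a3ebe is not an ancestor of any other common ancestor — it is the merge base.

83a3ebe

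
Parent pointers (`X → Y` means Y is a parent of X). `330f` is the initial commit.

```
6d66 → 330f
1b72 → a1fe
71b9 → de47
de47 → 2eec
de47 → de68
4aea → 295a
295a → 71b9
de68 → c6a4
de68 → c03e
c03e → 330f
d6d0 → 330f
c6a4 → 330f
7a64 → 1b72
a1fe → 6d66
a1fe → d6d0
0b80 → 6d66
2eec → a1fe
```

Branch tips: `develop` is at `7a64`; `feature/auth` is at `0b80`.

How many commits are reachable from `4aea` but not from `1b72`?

8

Reachable from 4aea: {295a, 2eec, 330f, 4aea, 6d66, 71b9, a1fe, c03e, c6a4, d6d0, de47, de68}.
Reachable from 1b72: {1b72, 330f, 6d66, a1fe, d6d0}.
In 4aea's history but not 1b72's: {295a, 2eec, 4aea, 71b9, c03e, c6a4, de47, de68} — 8 commits.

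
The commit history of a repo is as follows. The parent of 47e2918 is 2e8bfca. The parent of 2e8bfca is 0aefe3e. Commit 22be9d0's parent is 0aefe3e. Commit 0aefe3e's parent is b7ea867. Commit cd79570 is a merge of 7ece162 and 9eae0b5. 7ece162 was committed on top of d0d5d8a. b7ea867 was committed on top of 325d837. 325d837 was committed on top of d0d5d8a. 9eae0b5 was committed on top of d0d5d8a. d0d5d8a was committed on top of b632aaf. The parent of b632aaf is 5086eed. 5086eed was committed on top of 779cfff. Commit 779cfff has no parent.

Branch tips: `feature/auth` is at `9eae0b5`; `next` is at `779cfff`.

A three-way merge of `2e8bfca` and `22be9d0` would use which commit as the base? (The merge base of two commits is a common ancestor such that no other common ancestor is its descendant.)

Ancestors of 2e8bfca: {0aefe3e, 2e8bfca, 325d837, 5086eed, 779cfff, b632aaf, b7ea867, d0d5d8a}.
Ancestors of 22be9d0: {0aefe3e, 22be9d0, 325d837, 5086eed, 779cfff, b632aaf, b7ea867, d0d5d8a}.
Common ancestors: {0aefe3e, 325d837, 5086eed, 779cfff, b632aaf, b7ea867, d0d5d8a}.
Among these, 0aefe3e is not an ancestor of any other common ancestor — it is the merge base.

0aefe3e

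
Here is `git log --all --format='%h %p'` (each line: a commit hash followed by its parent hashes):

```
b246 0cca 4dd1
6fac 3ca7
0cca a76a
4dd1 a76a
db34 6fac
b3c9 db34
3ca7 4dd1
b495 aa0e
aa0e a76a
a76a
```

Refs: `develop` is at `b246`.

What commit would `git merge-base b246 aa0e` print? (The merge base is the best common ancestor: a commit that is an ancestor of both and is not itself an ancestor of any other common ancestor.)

Ancestors of b246: {0cca, 4dd1, a76a, b246}.
Ancestors of aa0e: {a76a, aa0e}.
Common ancestors: {a76a}.
The only common ancestor is a76a, so it is the merge base.

a76a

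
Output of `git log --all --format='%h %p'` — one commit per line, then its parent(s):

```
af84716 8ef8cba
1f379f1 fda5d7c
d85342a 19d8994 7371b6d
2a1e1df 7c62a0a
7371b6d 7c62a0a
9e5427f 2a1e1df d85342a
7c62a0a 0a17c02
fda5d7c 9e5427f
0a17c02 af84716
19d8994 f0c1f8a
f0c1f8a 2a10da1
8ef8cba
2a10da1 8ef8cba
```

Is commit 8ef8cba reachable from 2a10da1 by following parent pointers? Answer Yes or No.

Yes

Ancestors of 2a10da1 (commits reachable by following parents): {2a10da1, 8ef8cba}.
8ef8cba is in that set, so it is an ancestor of 2a10da1.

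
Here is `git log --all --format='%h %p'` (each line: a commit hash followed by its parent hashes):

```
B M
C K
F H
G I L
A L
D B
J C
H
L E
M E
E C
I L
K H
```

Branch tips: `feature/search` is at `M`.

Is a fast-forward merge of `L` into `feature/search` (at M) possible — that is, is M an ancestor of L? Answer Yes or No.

A fast-forward from M to L is possible iff M is an ancestor of L.
Ancestors of L: {C, E, H, K, L}.
M is not among them, so fast-forward is not possible.

No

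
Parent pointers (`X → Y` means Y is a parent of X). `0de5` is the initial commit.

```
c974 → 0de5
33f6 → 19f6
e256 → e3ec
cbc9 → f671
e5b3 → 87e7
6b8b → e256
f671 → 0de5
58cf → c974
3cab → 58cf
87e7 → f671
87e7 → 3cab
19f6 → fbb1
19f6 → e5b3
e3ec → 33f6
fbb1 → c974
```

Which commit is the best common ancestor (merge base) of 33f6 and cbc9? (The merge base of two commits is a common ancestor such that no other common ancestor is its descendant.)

f671

Ancestors of 33f6: {0de5, 19f6, 33f6, 3cab, 58cf, 87e7, c974, e5b3, f671, fbb1}.
Ancestors of cbc9: {0de5, cbc9, f671}.
Common ancestors: {0de5, f671}.
Among these, f671 is not an ancestor of any other common ancestor — it is the merge base.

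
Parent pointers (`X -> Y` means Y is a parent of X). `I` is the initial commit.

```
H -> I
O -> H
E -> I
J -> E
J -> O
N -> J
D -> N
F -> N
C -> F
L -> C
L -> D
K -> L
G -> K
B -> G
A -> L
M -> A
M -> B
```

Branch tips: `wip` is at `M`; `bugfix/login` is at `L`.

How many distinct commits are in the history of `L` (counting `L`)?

10

Walking parent pointers from L: reachable set = {C, D, E, F, H, I, J, L, N, O}.
That is 10 commits.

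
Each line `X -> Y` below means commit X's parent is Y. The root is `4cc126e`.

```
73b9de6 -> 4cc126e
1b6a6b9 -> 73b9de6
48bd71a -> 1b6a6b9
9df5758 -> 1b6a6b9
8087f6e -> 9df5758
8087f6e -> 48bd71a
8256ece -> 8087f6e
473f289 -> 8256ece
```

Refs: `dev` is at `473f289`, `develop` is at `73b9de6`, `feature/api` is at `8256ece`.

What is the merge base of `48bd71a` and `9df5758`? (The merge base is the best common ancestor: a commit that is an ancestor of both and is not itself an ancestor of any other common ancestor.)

Ancestors of 48bd71a: {1b6a6b9, 48bd71a, 4cc126e, 73b9de6}.
Ancestors of 9df5758: {1b6a6b9, 4cc126e, 73b9de6, 9df5758}.
Common ancestors: {1b6a6b9, 4cc126e, 73b9de6}.
Among these, 1b6a6b9 is not an ancestor of any other common ancestor — it is the merge base.

1b6a6b9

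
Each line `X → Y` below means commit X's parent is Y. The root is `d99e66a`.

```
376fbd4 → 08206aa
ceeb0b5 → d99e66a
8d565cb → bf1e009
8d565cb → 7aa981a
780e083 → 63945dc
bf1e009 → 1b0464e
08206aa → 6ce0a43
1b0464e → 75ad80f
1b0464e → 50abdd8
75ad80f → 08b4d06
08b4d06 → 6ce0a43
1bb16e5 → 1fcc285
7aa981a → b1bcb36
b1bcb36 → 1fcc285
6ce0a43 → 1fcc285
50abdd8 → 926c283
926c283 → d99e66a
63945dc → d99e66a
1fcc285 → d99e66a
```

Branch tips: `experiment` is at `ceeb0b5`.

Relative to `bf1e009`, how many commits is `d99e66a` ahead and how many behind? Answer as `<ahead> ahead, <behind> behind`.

Reachable from d99e66a: {d99e66a}.
Reachable from bf1e009: {08b4d06, 1b0464e, 1fcc285, 50abdd8, 6ce0a43, 75ad80f, 926c283, bf1e009, d99e66a}.
Only in d99e66a's history (ahead): {} — 0.
Only in bf1e009's history (behind): {08b4d06, 1b0464e, 1fcc285, 50abdd8, 6ce0a43, 75ad80f, 926c283, bf1e009} — 8.

0 ahead, 8 behind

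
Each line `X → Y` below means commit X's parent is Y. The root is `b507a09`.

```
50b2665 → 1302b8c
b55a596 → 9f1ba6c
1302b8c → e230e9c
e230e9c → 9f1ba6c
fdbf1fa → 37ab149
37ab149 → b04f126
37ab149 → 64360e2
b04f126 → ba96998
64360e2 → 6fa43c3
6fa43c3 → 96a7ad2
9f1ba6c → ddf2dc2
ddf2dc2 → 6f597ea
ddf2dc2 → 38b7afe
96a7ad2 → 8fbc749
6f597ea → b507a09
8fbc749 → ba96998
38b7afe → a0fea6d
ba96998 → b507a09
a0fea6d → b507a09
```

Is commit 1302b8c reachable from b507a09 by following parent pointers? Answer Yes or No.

Ancestors of b507a09: {b507a09}.
1302b8c is not in that set, so it is not an ancestor of b507a09.

No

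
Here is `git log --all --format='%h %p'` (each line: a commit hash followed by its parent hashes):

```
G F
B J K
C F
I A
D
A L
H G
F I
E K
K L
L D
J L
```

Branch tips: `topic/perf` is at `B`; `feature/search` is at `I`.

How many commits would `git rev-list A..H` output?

Reachable from H: {A, D, F, G, H, I, L}.
Reachable from A: {A, D, L}.
In H's history but not A's: {F, G, H, I} — 4 commits.

4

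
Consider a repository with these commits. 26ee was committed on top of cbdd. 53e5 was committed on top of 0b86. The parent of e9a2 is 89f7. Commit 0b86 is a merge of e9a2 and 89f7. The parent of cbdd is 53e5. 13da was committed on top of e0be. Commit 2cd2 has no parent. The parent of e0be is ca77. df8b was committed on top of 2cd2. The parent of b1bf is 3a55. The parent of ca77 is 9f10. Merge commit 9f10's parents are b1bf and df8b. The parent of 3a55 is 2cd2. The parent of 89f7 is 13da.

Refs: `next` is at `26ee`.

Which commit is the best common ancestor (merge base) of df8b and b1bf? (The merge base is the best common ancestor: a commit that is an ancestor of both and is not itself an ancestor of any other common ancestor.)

Ancestors of df8b: {2cd2, df8b}.
Ancestors of b1bf: {2cd2, 3a55, b1bf}.
Common ancestors: {2cd2}.
The only common ancestor is 2cd2, so it is the merge base.

2cd2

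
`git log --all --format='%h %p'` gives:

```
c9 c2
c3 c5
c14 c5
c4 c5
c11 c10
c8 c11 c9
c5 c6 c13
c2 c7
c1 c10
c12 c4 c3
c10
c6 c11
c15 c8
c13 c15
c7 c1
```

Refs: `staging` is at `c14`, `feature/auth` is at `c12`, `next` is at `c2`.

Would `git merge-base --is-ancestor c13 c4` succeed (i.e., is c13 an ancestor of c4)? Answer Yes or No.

Yes

Ancestors of c4 (commits reachable by following parents): {c1, c10, c11, c13, c15, c2, c4, c5, c6, c7, c8, c9}.
c13 is in that set, so it is an ancestor of c4.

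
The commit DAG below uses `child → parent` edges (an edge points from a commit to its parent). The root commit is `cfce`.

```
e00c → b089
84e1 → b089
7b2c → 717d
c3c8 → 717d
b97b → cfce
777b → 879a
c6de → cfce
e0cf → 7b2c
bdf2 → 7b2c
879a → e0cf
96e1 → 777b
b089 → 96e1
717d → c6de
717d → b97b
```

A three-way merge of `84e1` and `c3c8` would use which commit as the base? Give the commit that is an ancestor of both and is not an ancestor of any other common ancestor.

Ancestors of 84e1: {717d, 777b, 7b2c, 84e1, 879a, 96e1, b089, b97b, c6de, cfce, e0cf}.
Ancestors of c3c8: {717d, b97b, c3c8, c6de, cfce}.
Common ancestors: {717d, b97b, c6de, cfce}.
Among these, 717d is not an ancestor of any other common ancestor — it is the merge base.

717d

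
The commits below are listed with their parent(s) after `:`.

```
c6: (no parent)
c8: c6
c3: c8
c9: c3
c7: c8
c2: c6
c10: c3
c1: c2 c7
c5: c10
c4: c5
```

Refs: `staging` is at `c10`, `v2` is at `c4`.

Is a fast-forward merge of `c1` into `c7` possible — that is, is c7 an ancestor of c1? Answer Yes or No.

A fast-forward from c7 to c1 is possible iff c7 is an ancestor of c1.
Ancestors of c1: {c1, c2, c6, c7, c8}.
c7 is among them, so fast-forward is possible.

Yes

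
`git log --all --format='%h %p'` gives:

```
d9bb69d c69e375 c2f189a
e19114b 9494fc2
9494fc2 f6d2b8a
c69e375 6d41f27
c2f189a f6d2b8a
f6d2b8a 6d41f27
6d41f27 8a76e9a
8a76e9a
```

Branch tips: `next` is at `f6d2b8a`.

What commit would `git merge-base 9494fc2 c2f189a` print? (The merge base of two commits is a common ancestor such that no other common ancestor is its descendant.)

Ancestors of 9494fc2: {6d41f27, 8a76e9a, 9494fc2, f6d2b8a}.
Ancestors of c2f189a: {6d41f27, 8a76e9a, c2f189a, f6d2b8a}.
Common ancestors: {6d41f27, 8a76e9a, f6d2b8a}.
Among these, f6d2b8a is not an ancestor of any other common ancestor — it is the merge base.

f6d2b8a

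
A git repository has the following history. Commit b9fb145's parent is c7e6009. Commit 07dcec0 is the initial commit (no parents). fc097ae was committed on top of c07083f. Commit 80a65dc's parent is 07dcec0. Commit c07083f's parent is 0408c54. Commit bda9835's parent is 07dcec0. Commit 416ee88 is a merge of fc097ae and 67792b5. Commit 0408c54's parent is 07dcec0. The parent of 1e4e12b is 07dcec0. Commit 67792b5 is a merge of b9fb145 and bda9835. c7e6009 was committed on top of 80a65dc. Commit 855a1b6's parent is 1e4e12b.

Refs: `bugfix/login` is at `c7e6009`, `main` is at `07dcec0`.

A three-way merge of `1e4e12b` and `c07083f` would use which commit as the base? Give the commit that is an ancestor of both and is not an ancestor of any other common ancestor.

07dcec0

Ancestors of 1e4e12b: {07dcec0, 1e4e12b}.
Ancestors of c07083f: {0408c54, 07dcec0, c07083f}.
Common ancestors: {07dcec0}.
The only common ancestor is 07dcec0, so it is the merge base.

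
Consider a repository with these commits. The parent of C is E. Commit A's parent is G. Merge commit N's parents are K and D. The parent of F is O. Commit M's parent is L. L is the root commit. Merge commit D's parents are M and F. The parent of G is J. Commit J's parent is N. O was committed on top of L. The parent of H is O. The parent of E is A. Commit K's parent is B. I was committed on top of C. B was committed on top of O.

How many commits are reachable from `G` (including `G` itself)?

10

Walking parent pointers from G: reachable set = {B, D, F, G, J, K, L, M, N, O}.
That is 10 commits.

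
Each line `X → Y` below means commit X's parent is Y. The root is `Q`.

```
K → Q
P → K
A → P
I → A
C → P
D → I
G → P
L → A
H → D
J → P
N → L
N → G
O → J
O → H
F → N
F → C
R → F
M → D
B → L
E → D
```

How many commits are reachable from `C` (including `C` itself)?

4

Walking parent pointers from C: reachable set = {C, K, P, Q}.
That is 4 commits.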